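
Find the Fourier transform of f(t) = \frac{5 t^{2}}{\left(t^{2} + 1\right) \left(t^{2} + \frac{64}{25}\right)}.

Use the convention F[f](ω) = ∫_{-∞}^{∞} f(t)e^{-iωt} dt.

F(ω) = - \frac{125 \pi e^{- \left|{\omega}\right|}}{39} + \frac{200 \pi e^{- \frac{8 \left|{\omega}\right|}{5}}}{39}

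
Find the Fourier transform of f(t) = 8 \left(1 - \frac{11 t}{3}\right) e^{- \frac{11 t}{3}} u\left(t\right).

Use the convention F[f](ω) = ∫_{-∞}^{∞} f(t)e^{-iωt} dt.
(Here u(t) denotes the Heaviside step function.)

F(ω) = \frac{72 i \omega}{- 9 \omega^{2} + 66 i \omega + 121}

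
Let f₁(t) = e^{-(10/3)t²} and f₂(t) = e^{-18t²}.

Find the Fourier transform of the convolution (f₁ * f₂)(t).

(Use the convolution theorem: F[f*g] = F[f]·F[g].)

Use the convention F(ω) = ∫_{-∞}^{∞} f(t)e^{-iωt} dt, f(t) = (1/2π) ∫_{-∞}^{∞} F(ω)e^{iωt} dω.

F[f₁*f₂](ω) = \frac{\sqrt{15} \pi e^{- \frac{4 \omega^{2}}{45}}}{30}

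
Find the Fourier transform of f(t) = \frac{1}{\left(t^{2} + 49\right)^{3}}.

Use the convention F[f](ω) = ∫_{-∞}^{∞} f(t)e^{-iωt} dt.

F(ω) = \frac{\pi \left(49 \omega^{2} + 21 \left|{\omega}\right| + 3\right) e^{- 7 \left|{\omega}\right|}}{134456}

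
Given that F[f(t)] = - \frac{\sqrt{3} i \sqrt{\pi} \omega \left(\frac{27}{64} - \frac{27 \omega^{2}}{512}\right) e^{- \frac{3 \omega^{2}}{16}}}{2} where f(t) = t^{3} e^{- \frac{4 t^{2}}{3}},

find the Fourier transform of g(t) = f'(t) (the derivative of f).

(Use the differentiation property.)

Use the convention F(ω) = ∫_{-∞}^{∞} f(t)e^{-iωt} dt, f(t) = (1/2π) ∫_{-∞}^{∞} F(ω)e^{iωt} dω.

F[g](ω) = \frac{27 \sqrt{3} \sqrt{\pi} \omega^{2} \left(8 - \omega^{2}\right) e^{- \frac{3 \omega^{2}}{16}}}{1024}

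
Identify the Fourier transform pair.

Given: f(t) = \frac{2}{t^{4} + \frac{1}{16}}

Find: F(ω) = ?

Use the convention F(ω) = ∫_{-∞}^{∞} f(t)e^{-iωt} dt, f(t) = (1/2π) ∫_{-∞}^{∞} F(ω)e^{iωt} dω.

F(ω) = 16 \pi e^{- \frac{\sqrt{2} \left|{\omega}\right|}{4}} \sin{\left(\frac{\sqrt{2} \left|{\omega}\right|}{4} + \frac{\pi}{4} \right)}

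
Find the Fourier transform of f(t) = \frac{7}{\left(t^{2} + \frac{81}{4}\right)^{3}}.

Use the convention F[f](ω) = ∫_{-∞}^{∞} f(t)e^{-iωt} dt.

F(ω) = \frac{7 \pi \left(27 \omega^{2} + 18 \left|{\omega}\right| + 4\right) e^{- \frac{9 \left|{\omega}\right|}{2}}}{19683}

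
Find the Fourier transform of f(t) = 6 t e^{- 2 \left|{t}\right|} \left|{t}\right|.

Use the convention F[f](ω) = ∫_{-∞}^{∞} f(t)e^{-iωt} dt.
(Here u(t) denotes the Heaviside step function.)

F(ω) = \frac{24 i \omega \left(\omega^{2} - 12\right)}{\left(\omega^{2} + 4\right)^{3}}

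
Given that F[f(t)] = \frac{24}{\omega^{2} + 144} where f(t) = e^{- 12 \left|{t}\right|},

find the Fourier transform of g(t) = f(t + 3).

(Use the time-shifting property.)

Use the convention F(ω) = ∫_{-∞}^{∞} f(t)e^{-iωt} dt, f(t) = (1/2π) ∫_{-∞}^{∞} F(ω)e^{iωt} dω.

F[g](ω) = \frac{24 e^{3 i \omega}}{\omega^{2} + 144}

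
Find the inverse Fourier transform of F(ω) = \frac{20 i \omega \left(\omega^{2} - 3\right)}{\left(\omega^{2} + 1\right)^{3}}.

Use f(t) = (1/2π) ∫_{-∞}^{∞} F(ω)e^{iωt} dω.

f(t) = 5 t e^{- \left|{t}\right|} \left|{t}\right|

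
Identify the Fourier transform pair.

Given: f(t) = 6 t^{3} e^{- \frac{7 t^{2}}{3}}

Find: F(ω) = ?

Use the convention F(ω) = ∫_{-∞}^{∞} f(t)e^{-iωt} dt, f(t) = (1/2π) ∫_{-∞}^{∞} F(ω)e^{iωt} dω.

F(ω) = \frac{81 \sqrt{21} i \sqrt{\pi} \omega \left(\omega^{2} - 14\right) e^{- \frac{3 \omega^{2}}{28}}}{9604}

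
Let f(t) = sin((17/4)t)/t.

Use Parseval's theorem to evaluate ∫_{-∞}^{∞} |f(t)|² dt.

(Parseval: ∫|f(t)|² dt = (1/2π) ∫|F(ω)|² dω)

∫|f(t)|² dt = \frac{17 \pi}{4}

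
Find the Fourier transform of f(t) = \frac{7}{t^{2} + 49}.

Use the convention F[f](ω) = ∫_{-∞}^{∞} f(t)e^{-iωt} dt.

F(ω) = \pi e^{- 7 \left|{\omega}\right|}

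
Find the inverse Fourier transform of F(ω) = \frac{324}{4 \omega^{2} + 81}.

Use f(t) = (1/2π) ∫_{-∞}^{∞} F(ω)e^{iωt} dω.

f(t) = 9 e^{- \frac{9 \left|{t}\right|}{2}}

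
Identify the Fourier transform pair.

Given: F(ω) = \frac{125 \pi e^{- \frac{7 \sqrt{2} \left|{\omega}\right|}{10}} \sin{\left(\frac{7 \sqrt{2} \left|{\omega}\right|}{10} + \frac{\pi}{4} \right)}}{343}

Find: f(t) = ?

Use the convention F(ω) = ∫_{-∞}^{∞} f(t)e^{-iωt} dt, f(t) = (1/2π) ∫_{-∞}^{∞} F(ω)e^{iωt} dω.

f(t) = \frac{1}{t^{4} + \frac{2401}{625}}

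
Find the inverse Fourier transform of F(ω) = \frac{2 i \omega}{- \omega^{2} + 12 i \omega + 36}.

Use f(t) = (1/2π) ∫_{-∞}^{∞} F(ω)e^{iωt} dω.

f(t) = 2 \left(1 - 6 t\right) e^{- 6 t} u\left(t\right)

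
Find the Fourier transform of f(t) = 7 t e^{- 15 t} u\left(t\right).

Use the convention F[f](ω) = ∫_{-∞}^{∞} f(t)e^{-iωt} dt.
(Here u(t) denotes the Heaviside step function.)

F(ω) = \frac{7}{\left(i \omega + 15\right)^{2}}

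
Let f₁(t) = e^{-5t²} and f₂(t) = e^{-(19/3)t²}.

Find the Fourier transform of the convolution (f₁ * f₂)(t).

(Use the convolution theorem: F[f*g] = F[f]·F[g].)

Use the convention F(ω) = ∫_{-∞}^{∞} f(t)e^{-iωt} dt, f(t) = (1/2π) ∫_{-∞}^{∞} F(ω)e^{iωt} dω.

F[f₁*f₂](ω) = \frac{\sqrt{285} \pi e^{- \frac{17 \omega^{2}}{190}}}{95}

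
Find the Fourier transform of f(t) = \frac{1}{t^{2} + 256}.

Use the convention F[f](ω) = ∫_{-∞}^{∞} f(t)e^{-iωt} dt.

F(ω) = \frac{\pi e^{- 16 \left|{\omega}\right|}}{16}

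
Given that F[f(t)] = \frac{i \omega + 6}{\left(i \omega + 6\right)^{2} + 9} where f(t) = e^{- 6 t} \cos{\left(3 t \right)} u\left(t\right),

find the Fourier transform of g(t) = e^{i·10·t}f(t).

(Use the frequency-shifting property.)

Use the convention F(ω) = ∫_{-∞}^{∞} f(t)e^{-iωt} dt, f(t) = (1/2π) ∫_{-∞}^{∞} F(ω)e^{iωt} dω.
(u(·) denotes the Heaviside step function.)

F[g](ω) = \frac{i \left(\omega - 10\right) + 6}{\left(i \left(\omega - 10\right) + 6\right)^{2} + 9}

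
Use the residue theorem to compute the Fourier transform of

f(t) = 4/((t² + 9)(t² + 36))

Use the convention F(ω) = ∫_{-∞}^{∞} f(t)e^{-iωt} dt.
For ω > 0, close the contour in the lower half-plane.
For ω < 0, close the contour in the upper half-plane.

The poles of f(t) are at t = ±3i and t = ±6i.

Let g(z) = f(z)e^{-iωz}; for large |z| the factor e^{-iωz} decays in the lower half-plane when ω > 0 and in the upper half-plane when ω < 0.

Case ω > 0 (lower half-plane, clockwise contour ⇒ F(ω) = -2πi·ΣRes):
  Res_{z = - 3 i} g(z) = \frac{2 i e^{- 3 \omega}}{81}
  Res_{z = - 6 i} g(z) = - \frac{i e^{- 6 \omega}}{81}
  F(ω) = -2πi·ΣRes = \frac{2 \pi \left(2 e^{3 \omega} - 1\right) e^{- 6 \omega}}{81}

Case ω < 0 (upper half-plane, counterclockwise contour ⇒ F(ω) = +2πi·ΣRes):
  Res_{z = 3 i} g(z) = - \frac{2 i e^{3 \omega}}{81}
  Res_{z = 6 i} g(z) = \frac{i e^{6 \omega}}{81}
  F(ω) = 2πi·ΣRes = \frac{2 \pi \left(2 - e^{3 \omega}\right) e^{3 \omega}}{81}

Both cases combine into a single formula in |ω|:

F(ω) = \frac{2 \pi \left(2 e^{3 \left|{\omega}\right|} - 1\right) e^{- 6 \left|{\omega}\right|}}{81}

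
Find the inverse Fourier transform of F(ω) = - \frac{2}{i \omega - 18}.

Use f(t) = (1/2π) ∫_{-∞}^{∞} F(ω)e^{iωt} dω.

f(t) = 2 e^{18 t} u\left(- t\right)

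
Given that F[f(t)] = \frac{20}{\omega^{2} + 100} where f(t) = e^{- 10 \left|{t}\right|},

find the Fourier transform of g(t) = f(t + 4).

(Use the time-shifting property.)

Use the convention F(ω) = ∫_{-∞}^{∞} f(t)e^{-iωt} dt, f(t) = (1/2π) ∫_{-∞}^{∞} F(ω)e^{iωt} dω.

F[g](ω) = \frac{20 e^{4 i \omega}}{\omega^{2} + 100}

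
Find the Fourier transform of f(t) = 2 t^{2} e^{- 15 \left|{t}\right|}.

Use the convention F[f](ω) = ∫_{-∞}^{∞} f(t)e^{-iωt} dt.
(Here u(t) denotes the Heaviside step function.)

F(ω) = \frac{360 \left(75 - \omega^{2}\right)}{\left(\omega^{2} + 225\right)^{3}}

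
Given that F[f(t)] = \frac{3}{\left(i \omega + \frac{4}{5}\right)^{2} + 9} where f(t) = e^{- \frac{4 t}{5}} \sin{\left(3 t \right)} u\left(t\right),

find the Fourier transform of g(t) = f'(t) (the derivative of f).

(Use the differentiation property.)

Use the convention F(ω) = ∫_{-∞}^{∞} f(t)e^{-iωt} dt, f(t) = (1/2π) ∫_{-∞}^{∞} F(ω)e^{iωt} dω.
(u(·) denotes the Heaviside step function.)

F[g](ω) = \frac{75 i \omega}{\left(5 i \omega + 4\right)^{2} + 225}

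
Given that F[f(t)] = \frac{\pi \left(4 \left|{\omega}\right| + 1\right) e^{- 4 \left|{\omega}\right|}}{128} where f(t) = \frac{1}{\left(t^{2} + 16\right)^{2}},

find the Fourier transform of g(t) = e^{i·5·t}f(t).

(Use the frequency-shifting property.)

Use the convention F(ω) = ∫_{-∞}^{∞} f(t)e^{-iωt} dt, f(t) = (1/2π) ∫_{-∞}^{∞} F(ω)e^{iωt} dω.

F[g](ω) = \frac{\pi \left(4 \left|{\omega - 5}\right| + 1\right) e^{- 4 \left|{\omega - 5}\right|}}{128}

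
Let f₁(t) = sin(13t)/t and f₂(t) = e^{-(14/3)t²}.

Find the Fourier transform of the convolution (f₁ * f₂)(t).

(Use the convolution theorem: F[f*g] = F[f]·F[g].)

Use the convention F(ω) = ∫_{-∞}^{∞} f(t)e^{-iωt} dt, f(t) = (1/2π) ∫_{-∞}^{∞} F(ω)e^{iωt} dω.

F[f₁*f₂](ω) = \begin{cases} \frac{\sqrt{42} \pi^{\frac{3}{2}} e^{- \frac{3 \omega^{2}}{56}}}{14} & \text{for}\: \omega > -13 \wedge \omega < 13 \\0 & \text{otherwise} \end{cases}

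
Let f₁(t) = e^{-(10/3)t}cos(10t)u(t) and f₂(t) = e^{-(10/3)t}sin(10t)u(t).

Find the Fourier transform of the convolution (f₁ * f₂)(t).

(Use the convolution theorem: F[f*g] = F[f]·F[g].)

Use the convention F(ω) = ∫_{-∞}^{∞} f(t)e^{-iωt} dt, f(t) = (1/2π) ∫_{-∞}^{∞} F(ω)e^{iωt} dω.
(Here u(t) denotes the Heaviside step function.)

F[f₁*f₂](ω) = \frac{270 \left(3 i \omega + 10\right)}{\left(\left(3 i \omega + 10\right)^{2} + 900\right)^{2}}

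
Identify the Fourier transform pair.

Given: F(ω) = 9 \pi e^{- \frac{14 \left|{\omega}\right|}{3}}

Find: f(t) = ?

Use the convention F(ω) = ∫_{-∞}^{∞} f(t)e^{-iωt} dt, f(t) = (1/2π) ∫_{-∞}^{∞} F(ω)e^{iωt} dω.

f(t) = \frac{42}{t^{2} + \frac{196}{9}}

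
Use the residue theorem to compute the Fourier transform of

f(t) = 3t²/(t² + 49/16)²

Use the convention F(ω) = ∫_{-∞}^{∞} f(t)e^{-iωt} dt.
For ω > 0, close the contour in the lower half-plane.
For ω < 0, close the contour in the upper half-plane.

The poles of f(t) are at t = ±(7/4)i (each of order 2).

Let g(z) = f(z)e^{-iωz}; for large |z| the factor e^{-iωz} decays in the lower half-plane when ω > 0 and in the upper half-plane when ω < 0.

Case ω > 0 (lower half-plane, clockwise contour ⇒ F(ω) = -2πi·ΣRes):
  Res_{z = - \frac{7 i}{4}} g(z) = \frac{3 i \left(4 - 7 \omega\right) e^{- \frac{7 \omega}{4}}}{28} (pole of order 2)
  F(ω) = -2πi·ΣRes = \frac{3 \pi \left(4 - 7 \omega\right) e^{- \frac{7 \omega}{4}}}{14}

Case ω < 0 (upper half-plane, counterclockwise contour ⇒ F(ω) = +2πi·ΣRes):
  Res_{z = \frac{7 i}{4}} g(z) = \frac{3 i \left(- 7 \omega - 4\right) e^{\frac{7 \omega}{4}}}{28} (pole of order 2)
  F(ω) = 2πi·ΣRes = \frac{3 \pi \left(7 \omega + 4\right) e^{\frac{7 \omega}{4}}}{14}

Both cases combine into a single formula in |ω|:

F(ω) = \frac{3 \pi \left(4 - 7 \left|{\omega}\right|\right) e^{- \frac{7 \left|{\omega}\right|}{4}}}{14}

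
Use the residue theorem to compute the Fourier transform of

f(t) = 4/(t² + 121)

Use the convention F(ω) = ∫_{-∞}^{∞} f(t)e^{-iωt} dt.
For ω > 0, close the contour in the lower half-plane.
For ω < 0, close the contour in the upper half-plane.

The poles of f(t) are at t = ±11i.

Let g(z) = f(z)e^{-iωz}; for large |z| the factor e^{-iωz} decays in the lower half-plane when ω > 0 and in the upper half-plane when ω < 0.

Case ω > 0 (lower half-plane, clockwise contour ⇒ F(ω) = -2πi·ΣRes):
  Res_{z = - 11 i} g(z) = \frac{2 i e^{- 11 \omega}}{11}
  F(ω) = -2πi·ΣRes = \frac{4 \pi e^{- 11 \omega}}{11}

Case ω < 0 (upper half-plane, counterclockwise contour ⇒ F(ω) = +2πi·ΣRes):
  Res_{z = 11 i} g(z) = - \frac{2 i e^{11 \omega}}{11}
  F(ω) = 2πi·ΣRes = \frac{4 \pi e^{11 \omega}}{11}

Both cases combine into a single formula in |ω|:

F(ω) = \frac{4 \pi e^{- 11 \left|{\omega}\right|}}{11}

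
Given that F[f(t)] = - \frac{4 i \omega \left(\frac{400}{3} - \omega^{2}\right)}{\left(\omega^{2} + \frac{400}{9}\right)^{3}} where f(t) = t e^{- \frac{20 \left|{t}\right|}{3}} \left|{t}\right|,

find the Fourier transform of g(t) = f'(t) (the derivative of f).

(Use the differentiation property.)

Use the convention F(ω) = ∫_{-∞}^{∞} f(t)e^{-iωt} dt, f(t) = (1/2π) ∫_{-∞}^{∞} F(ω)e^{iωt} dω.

F[g](ω) = \frac{\omega^{2} \left(388800 - 2916 \omega^{2}\right)}{\left(9 \omega^{2} + 400\right)^{3}}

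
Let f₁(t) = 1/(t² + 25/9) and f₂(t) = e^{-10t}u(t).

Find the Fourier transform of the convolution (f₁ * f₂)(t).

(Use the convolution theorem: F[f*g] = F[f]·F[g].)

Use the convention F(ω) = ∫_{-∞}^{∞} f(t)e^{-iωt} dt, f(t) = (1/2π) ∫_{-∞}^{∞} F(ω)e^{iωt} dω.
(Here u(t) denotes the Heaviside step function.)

F[f₁*f₂](ω) = \frac{3 \pi e^{- \frac{5 \left|{\omega}\right|}{3}}}{5 \left(i \omega + 10\right)}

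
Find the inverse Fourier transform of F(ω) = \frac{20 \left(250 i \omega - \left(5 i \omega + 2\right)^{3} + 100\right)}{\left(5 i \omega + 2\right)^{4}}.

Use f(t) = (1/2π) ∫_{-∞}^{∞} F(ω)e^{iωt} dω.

f(t) = 4 \left(t^{2} - 1\right) e^{- \frac{2 t}{5}} u\left(t\right)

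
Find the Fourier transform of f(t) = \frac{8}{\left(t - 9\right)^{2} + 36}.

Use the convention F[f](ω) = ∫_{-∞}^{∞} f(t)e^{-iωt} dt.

F(ω) = \frac{4 \pi e^{- 9 i \omega - 6 \left|{\omega}\right|}}{3}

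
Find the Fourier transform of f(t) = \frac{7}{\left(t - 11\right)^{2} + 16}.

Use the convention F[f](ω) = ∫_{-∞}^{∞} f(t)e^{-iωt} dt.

F(ω) = \frac{7 \pi e^{- 11 i \omega - 4 \left|{\omega}\right|}}{4}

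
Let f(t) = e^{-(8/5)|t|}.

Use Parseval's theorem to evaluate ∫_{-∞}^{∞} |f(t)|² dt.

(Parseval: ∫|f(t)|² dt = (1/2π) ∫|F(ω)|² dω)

∫|f(t)|² dt = \frac{5}{8}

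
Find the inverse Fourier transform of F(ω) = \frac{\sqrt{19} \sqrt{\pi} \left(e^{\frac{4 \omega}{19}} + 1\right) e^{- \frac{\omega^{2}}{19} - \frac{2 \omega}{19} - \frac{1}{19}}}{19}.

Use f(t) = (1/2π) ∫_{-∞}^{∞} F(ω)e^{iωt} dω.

f(t) = e^{- \frac{19 t^{2}}{4}} \cos{\left(t \right)}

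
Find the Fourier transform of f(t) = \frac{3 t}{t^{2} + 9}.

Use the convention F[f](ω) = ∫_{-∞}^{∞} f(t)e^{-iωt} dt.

F(ω) = - 3 i \pi e^{- 3 \left|{\omega}\right|} \operatorname{sign}{\left(\omega \right)}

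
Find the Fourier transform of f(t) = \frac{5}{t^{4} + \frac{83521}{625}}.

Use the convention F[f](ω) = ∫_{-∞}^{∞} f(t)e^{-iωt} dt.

F(ω) = \frac{625 \pi e^{- \frac{17 \sqrt{2} \left|{\omega}\right|}{10}} \sin{\left(\frac{17 \sqrt{2} \left|{\omega}\right|}{10} + \frac{\pi}{4} \right)}}{4913}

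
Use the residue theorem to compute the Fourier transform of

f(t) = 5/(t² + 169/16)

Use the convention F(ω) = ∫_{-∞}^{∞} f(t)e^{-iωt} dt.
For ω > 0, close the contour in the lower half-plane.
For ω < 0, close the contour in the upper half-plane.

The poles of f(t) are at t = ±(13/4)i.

Let g(z) = f(z)e^{-iωz}; for large |z| the factor e^{-iωz} decays in the lower half-plane when ω > 0 and in the upper half-plane when ω < 0.

Case ω > 0 (lower half-plane, clockwise contour ⇒ F(ω) = -2πi·ΣRes):
  Res_{z = - \frac{13 i}{4}} g(z) = \frac{10 i e^{- \frac{13 \omega}{4}}}{13}
  F(ω) = -2πi·ΣRes = \frac{20 \pi e^{- \frac{13 \omega}{4}}}{13}

Case ω < 0 (upper half-plane, counterclockwise contour ⇒ F(ω) = +2πi·ΣRes):
  Res_{z = \frac{13 i}{4}} g(z) = - \frac{10 i e^{\frac{13 \omega}{4}}}{13}
  F(ω) = 2πi·ΣRes = \frac{20 \pi e^{\frac{13 \omega}{4}}}{13}

Both cases combine into a single formula in |ω|:

F(ω) = \frac{20 \pi e^{- \frac{13 \left|{\omega}\right|}{4}}}{13}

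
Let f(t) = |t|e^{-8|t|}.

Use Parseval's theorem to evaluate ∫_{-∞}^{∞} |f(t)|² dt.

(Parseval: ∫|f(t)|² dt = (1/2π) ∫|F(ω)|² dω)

∫|f(t)|² dt = \frac{1}{1024}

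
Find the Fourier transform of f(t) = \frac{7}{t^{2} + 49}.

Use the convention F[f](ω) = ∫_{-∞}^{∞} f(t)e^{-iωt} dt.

F(ω) = \pi e^{- 7 \left|{\omega}\right|}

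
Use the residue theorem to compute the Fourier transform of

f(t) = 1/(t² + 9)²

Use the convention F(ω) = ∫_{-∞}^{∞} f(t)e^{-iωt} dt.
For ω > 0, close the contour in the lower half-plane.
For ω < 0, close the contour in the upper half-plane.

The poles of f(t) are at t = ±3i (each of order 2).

Let g(z) = f(z)e^{-iωz}; for large |z| the factor e^{-iωz} decays in the lower half-plane when ω > 0 and in the upper half-plane when ω < 0.

Case ω > 0 (lower half-plane, clockwise contour ⇒ F(ω) = -2πi·ΣRes):
  Res_{z = - 3 i} g(z) = \frac{i \left(3 \omega + 1\right) e^{- 3 \omega}}{108} (pole of order 2)
  F(ω) = -2πi·ΣRes = \frac{\pi \left(3 \omega + 1\right) e^{- 3 \omega}}{54}

Case ω < 0 (upper half-plane, counterclockwise contour ⇒ F(ω) = +2πi·ΣRes):
  Res_{z = 3 i} g(z) = \frac{i \left(3 \omega - 1\right) e^{3 \omega}}{108} (pole of order 2)
  F(ω) = 2πi·ΣRes = \frac{\pi \left(1 - 3 \omega\right) e^{3 \omega}}{54}

Both cases combine into a single formula in |ω|:

F(ω) = \frac{\pi \left(3 \left|{\omega}\right| + 1\right) e^{- 3 \left|{\omega}\right|}}{54}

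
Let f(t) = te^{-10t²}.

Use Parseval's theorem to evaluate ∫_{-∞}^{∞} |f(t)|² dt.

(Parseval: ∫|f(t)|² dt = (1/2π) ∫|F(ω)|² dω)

∫|f(t)|² dt = \frac{\sqrt{5} \sqrt{\pi}}{400}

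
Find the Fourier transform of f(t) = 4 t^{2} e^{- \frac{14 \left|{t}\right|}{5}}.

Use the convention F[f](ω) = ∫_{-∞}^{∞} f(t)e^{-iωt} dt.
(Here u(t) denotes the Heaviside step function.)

F(ω) = \frac{28000 \left(196 - 75 \omega^{2}\right)}{\left(25 \omega^{2} + 196\right)^{3}}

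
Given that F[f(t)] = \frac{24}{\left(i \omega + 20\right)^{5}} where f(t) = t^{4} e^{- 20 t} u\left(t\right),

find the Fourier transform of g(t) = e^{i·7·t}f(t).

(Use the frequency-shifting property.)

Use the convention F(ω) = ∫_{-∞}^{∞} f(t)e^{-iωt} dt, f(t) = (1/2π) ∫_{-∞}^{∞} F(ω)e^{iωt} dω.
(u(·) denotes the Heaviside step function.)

F[g](ω) = \frac{24}{\left(i \left(\omega - 7\right) + 20\right)^{5}}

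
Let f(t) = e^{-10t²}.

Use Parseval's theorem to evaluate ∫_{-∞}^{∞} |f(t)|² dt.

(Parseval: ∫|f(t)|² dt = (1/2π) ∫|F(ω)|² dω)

∫|f(t)|² dt = \frac{\sqrt{5} \sqrt{\pi}}{10}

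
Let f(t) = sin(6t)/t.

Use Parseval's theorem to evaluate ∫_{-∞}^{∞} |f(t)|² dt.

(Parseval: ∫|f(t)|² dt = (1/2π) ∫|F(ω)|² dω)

∫|f(t)|² dt = 6 \pi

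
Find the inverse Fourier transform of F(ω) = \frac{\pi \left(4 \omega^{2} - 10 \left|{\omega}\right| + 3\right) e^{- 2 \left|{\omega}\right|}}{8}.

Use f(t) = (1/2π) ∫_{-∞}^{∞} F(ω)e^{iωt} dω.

f(t) = \frac{2 t^{4}}{\left(t^{2} + 4\right)^{3}}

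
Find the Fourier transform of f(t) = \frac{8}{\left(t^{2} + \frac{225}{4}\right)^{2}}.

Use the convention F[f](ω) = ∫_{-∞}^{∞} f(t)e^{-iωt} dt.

F(ω) = \frac{16 \pi \left(15 \left|{\omega}\right| + 2\right) e^{- \frac{15 \left|{\omega}\right|}{2}}}{3375}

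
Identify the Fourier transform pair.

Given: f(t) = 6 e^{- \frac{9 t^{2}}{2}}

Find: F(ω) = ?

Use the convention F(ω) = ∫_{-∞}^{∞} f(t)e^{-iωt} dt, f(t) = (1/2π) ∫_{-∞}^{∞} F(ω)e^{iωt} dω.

F(ω) = 2 \sqrt{2} \sqrt{\pi} e^{- \frac{\omega^{2}}{18}}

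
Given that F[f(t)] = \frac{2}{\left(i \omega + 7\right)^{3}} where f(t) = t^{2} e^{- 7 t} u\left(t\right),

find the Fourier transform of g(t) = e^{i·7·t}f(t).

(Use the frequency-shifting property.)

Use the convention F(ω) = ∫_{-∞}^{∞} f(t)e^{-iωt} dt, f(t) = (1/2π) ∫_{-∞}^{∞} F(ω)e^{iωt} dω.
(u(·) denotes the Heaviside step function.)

F[g](ω) = \frac{2}{\left(i \left(\omega - 7\right) + 7\right)^{3}}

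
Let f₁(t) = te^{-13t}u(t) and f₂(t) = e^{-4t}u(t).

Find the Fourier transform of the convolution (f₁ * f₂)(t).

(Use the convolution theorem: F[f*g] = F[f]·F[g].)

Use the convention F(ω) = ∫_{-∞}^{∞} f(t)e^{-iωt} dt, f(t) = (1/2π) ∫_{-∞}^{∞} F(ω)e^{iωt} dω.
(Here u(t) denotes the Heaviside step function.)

F[f₁*f₂](ω) = \frac{1}{\left(i \omega + 4\right) \left(i \omega + 13\right)^{2}}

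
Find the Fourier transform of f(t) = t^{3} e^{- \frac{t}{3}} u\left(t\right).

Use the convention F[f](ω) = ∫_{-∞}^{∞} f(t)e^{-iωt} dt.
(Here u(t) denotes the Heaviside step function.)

F(ω) = \frac{486}{\left(3 i \omega + 1\right)^{4}}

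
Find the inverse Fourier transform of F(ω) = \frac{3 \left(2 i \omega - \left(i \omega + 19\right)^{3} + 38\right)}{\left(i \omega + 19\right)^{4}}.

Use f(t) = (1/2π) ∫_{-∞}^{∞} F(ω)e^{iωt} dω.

f(t) = 3 \left(t^{2} - 1\right) e^{- 19 t} u\left(t\right)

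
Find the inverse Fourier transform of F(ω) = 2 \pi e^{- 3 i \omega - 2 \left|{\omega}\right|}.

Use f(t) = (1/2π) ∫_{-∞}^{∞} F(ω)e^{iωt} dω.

f(t) = \frac{4}{\left(t - 3\right)^{2} + 4}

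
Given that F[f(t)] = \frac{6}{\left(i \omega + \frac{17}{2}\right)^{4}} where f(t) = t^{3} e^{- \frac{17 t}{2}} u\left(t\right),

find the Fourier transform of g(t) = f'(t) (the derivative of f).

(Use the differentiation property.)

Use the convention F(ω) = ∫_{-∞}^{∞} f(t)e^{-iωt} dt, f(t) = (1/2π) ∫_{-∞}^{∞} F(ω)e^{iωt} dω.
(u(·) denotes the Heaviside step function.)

F[g](ω) = \frac{96 i \omega}{\left(2 i \omega + 17\right)^{4}}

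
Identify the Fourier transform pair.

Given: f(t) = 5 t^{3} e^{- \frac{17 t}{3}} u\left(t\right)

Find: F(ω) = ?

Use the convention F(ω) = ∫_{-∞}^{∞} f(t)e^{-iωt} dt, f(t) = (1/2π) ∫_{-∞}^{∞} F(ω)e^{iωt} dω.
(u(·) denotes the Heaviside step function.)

F(ω) = \frac{2430}{\left(3 i \omega + 17\right)^{4}}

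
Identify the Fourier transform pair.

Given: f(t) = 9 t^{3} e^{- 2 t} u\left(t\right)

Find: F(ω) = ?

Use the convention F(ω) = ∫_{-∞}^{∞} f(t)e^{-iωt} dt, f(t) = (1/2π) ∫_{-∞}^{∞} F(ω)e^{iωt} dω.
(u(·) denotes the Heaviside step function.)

F(ω) = \frac{54}{\left(i \omega + 2\right)^{4}}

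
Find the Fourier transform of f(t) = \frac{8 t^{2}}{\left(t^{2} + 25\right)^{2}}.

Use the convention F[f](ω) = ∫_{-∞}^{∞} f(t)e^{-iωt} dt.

F(ω) = \frac{4 \pi \left(1 - 5 \left|{\omega}\right|\right) e^{- 5 \left|{\omega}\right|}}{5}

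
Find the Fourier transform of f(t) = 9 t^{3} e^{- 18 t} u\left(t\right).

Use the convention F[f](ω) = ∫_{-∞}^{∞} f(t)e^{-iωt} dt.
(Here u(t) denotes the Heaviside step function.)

F(ω) = \frac{54}{\left(i \omega + 18\right)^{4}}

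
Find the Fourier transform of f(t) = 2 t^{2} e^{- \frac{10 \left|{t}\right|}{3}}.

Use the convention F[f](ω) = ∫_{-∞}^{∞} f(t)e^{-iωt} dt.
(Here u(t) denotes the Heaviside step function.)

F(ω) = \frac{2160 \left(100 - 27 \omega^{2}\right)}{\left(9 \omega^{2} + 100\right)^{3}}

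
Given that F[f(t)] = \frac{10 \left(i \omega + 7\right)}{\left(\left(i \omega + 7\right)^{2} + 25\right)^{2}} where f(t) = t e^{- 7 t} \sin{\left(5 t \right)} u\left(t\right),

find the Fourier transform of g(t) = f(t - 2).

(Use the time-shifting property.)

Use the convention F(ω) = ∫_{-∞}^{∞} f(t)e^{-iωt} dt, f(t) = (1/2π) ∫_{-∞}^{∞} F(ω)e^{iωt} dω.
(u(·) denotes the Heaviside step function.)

F[g](ω) = \frac{10 \left(i \omega + 7\right) e^{- 2 i \omega}}{\left(\left(i \omega + 7\right)^{2} + 25\right)^{2}}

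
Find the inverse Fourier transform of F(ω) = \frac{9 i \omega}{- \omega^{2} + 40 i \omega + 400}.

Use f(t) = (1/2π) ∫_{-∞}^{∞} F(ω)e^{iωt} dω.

f(t) = 9 \left(1 - 20 t\right) e^{- 20 t} u\left(t\right)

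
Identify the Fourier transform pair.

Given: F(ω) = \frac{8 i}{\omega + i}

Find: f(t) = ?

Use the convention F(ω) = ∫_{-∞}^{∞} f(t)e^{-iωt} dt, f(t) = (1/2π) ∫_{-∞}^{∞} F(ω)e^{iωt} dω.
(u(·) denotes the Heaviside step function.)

f(t) = 8 e^{t} u\left(- t\right)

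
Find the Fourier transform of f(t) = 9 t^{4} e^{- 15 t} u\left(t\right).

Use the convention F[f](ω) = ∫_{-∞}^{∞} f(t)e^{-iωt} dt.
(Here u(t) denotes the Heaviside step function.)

F(ω) = \frac{216}{\left(i \omega + 15\right)^{5}}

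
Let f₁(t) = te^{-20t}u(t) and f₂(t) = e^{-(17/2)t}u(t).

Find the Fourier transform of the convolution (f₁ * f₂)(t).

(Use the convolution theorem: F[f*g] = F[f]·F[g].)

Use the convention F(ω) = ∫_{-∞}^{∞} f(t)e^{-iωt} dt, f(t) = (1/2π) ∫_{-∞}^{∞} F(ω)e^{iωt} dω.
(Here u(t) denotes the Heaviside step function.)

F[f₁*f₂](ω) = \frac{2}{\left(i \omega + 20\right)^{2} \left(2 i \omega + 17\right)}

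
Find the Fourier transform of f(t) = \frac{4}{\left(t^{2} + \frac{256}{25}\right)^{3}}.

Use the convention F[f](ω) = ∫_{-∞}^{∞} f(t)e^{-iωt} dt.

F(ω) = \frac{125 \pi \left(256 \omega^{2} + 240 \left|{\omega}\right| + 75\right) e^{- \frac{16 \left|{\omega}\right|}{5}}}{2097152}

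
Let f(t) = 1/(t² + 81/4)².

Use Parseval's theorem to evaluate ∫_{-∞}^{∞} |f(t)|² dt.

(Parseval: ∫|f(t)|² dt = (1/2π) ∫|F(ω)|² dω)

∫|f(t)|² dt = \frac{40 \pi}{4782969}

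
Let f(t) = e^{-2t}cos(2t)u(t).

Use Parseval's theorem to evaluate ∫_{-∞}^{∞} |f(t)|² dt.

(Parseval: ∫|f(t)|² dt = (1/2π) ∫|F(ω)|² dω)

∫|f(t)|² dt = \frac{3}{16}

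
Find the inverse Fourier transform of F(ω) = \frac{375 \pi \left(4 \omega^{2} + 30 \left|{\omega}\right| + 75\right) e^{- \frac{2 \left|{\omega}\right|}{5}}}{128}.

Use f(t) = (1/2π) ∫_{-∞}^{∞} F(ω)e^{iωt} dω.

f(t) = \frac{6}{\left(t^{2} + \frac{4}{25}\right)^{3}}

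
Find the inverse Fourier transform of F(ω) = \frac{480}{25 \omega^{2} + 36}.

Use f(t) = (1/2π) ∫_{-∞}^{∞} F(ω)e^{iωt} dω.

f(t) = 8 e^{- \frac{6 \left|{t}\right|}{5}}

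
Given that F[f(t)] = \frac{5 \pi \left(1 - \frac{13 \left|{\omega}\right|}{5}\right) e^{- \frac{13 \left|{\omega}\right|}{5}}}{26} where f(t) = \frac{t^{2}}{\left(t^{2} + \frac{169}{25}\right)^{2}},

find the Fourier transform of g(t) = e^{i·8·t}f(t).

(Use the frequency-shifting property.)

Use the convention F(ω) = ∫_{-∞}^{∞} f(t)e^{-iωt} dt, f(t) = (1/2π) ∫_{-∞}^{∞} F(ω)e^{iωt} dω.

F[g](ω) = \frac{\pi \left(5 - 13 \left|{\omega - 8}\right|\right) e^{- \frac{13 \left|{\omega - 8}\right|}{5}}}{26}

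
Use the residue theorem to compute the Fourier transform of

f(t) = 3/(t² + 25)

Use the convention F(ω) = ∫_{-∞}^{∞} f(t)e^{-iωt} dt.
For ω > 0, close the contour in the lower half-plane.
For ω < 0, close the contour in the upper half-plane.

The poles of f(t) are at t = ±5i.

Let g(z) = f(z)e^{-iωz}; for large |z| the factor e^{-iωz} decays in the lower half-plane when ω > 0 and in the upper half-plane when ω < 0.

Case ω > 0 (lower half-plane, clockwise contour ⇒ F(ω) = -2πi·ΣRes):
  Res_{z = - 5 i} g(z) = \frac{3 i e^{- 5 \omega}}{10}
  F(ω) = -2πi·ΣRes = \frac{3 \pi e^{- 5 \omega}}{5}

Case ω < 0 (upper half-plane, counterclockwise contour ⇒ F(ω) = +2πi·ΣRes):
  Res_{z = 5 i} g(z) = - \frac{3 i e^{5 \omega}}{10}
  F(ω) = 2πi·ΣRes = \frac{3 \pi e^{5 \omega}}{5}

Both cases combine into a single formula in |ω|:

F(ω) = \frac{3 \pi e^{- 5 \left|{\omega}\right|}}{5}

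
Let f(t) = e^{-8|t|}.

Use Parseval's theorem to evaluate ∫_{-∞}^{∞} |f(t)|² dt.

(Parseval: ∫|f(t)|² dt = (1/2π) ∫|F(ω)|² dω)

∫|f(t)|² dt = \frac{1}{8}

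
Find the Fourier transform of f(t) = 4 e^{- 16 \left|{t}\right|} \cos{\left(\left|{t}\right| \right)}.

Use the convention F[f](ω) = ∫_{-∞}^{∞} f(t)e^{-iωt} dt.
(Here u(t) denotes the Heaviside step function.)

F(ω) = \frac{128 \left(\omega^{2} + 257\right)}{\omega^{4} + 510 \omega^{2} + 66049}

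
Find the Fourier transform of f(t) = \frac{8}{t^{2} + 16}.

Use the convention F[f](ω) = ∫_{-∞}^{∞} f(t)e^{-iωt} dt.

F(ω) = 2 \pi e^{- 4 \left|{\omega}\right|}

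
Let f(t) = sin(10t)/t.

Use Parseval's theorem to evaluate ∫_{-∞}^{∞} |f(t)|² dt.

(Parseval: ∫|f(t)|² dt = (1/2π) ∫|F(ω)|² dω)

∫|f(t)|² dt = 10 \pi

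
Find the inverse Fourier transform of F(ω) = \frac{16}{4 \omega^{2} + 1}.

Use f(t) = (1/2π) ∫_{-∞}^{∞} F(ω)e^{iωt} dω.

f(t) = 4 e^{- \frac{\left|{t}\right|}{2}}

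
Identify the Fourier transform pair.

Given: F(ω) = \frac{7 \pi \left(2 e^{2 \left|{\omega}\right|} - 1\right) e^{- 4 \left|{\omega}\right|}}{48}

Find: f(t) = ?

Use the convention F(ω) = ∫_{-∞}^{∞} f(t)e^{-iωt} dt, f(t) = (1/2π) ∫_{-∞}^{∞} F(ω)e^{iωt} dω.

f(t) = \frac{7}{\left(t^{2} + 4\right) \left(t^{2} + 16\right)}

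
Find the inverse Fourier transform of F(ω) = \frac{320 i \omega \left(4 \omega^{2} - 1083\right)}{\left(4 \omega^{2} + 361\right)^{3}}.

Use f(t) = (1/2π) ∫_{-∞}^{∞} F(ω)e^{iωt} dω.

f(t) = 5 t e^{- \frac{19 \left|{t}\right|}{2}} \left|{t}\right|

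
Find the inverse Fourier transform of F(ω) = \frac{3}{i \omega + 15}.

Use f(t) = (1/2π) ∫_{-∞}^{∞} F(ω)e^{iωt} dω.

f(t) = 3 e^{- 15 t} u\left(t\right)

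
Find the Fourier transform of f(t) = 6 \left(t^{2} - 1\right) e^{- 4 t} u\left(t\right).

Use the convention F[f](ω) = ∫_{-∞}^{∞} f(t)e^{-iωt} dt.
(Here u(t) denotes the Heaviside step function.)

F(ω) = \frac{6 \left(2 i \omega - \left(i \omega + 4\right)^{3} + 8\right)}{\left(i \omega + 4\right)^{4}}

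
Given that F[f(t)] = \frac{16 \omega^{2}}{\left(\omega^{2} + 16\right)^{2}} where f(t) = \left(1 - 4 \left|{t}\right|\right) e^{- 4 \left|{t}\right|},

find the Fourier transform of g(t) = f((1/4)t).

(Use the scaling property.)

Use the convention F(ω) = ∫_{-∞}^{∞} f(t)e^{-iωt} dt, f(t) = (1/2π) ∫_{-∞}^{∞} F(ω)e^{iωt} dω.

F[g](ω) = \frac{4 \omega^{2}}{\left(\omega^{2} + 1\right)^{2}}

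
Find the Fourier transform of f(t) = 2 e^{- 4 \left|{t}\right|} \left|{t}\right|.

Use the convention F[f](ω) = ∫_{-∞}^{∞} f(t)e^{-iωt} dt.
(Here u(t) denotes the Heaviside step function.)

F(ω) = \frac{4 \left(16 - \omega^{2}\right)}{\left(\omega^{2} + 16\right)^{2}}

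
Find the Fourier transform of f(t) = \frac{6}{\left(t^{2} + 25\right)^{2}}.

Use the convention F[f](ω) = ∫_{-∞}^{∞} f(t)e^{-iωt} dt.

F(ω) = \frac{3 \pi \left(5 \left|{\omega}\right| + 1\right) e^{- 5 \left|{\omega}\right|}}{125}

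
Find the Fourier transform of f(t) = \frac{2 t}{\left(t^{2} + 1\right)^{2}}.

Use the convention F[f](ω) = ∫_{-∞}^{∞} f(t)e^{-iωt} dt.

F(ω) = - i \pi \omega e^{- \left|{\omega}\right|}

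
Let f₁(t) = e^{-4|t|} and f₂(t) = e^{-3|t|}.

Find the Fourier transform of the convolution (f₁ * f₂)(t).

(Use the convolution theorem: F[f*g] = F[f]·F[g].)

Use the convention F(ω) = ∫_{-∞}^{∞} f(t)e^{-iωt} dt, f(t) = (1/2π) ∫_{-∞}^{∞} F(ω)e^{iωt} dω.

F[f₁*f₂](ω) = \frac{48}{\left(\omega^{2} + 9\right) \left(\omega^{2} + 16\right)}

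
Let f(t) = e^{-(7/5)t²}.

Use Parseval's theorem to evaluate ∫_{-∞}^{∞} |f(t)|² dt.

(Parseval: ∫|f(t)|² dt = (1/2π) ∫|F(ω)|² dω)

∫|f(t)|² dt = \frac{\sqrt{70} \sqrt{\pi}}{14}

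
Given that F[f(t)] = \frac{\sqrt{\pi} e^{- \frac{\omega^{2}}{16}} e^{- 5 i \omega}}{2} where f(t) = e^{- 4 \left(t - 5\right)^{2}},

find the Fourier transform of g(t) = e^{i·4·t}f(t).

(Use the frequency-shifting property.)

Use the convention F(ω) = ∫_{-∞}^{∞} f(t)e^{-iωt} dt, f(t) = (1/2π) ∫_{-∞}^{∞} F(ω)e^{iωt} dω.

F[g](ω) = \frac{\sqrt{\pi} e^{- \frac{\left(\omega - 4\right) \left(\omega - 4 + 80 i\right)}{16}}}{2}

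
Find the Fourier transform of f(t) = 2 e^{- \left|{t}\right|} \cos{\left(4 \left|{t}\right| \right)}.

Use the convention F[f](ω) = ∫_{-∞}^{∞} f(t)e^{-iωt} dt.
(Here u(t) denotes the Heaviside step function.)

F(ω) = \frac{4 \left(\omega^{2} + 17\right)}{\omega^{4} - 30 \omega^{2} + 289}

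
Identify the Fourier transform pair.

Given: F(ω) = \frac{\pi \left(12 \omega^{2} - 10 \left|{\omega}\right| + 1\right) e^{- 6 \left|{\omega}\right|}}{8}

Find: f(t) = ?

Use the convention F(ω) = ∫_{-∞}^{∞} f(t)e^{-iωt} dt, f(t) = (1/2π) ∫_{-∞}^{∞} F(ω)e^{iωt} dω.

f(t) = \frac{2 t^{4}}{\left(t^{2} + 36\right)^{3}}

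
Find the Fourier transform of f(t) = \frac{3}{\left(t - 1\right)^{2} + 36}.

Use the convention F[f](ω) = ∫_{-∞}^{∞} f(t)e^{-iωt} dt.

F(ω) = \frac{\pi e^{- i \omega - 6 \left|{\omega}\right|}}{2}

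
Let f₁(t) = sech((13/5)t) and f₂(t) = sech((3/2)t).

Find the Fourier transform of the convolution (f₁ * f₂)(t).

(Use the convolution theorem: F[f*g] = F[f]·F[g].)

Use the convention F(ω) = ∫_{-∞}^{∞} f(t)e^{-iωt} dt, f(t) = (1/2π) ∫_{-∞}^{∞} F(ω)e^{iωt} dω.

F[f₁*f₂](ω) = \frac{10 \pi^{2}}{39 \cosh{\left(\frac{5 \pi \omega}{26} \right)} \cosh{\left(\frac{\pi \omega}{3} \right)}}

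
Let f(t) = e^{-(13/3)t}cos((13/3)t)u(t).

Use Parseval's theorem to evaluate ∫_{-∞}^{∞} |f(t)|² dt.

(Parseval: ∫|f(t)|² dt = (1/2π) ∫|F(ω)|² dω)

∫|f(t)|² dt = \frac{9}{104}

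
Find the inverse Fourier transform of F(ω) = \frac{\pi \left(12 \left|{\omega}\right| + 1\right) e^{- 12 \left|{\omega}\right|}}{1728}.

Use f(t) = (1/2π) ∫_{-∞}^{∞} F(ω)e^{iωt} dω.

f(t) = \frac{2}{\left(t^{2} + 144\right)^{2}}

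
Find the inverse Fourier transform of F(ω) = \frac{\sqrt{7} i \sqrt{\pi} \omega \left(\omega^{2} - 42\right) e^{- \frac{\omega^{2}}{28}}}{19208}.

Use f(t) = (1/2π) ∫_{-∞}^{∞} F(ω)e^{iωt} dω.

f(t) = t^{3} e^{- 7 t^{2}}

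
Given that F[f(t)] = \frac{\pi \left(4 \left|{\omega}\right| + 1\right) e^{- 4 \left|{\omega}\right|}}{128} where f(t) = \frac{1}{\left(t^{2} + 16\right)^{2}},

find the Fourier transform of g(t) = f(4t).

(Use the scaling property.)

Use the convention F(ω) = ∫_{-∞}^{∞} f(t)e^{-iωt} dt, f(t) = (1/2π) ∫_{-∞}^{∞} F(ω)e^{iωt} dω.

F[g](ω) = \frac{\pi \left(\left|{\omega}\right| + 1\right) e^{- \left|{\omega}\right|}}{512}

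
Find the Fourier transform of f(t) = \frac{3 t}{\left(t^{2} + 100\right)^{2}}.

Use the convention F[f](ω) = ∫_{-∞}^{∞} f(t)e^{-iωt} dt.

F(ω) = - \frac{3 i \pi \omega e^{- 10 \left|{\omega}\right|}}{20}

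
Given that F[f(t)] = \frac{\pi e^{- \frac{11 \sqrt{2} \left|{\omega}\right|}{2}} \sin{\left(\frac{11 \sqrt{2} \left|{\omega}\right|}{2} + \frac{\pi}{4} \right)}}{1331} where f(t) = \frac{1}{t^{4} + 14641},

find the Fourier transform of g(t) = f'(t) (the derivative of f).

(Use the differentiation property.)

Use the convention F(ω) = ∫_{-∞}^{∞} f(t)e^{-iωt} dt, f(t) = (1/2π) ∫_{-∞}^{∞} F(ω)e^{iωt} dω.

F[g](ω) = \frac{i \pi \omega e^{- \frac{11 \sqrt{2} \left|{\omega}\right|}{2}} \sin{\left(\frac{11 \sqrt{2} \left|{\omega}\right|}{2} + \frac{\pi}{4} \right)}}{1331}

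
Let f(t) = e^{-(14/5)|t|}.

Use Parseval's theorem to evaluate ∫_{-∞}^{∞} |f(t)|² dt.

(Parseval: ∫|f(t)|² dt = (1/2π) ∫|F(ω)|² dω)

∫|f(t)|² dt = \frac{5}{14}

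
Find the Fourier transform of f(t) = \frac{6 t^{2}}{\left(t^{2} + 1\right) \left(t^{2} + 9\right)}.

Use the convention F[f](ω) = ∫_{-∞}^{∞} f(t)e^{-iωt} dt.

F(ω) = \frac{3 \pi \left(3 - e^{2 \left|{\omega}\right|}\right) e^{- 3 \left|{\omega}\right|}}{4}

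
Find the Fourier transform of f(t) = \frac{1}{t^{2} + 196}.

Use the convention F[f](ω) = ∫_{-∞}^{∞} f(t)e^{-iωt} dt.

F(ω) = \frac{\pi e^{- 14 \left|{\omega}\right|}}{14}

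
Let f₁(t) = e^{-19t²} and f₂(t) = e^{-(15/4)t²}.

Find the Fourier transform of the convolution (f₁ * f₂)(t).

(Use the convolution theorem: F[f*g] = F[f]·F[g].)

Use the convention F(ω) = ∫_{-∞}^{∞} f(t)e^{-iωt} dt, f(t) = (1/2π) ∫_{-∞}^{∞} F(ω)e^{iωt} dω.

F[f₁*f₂](ω) = \frac{2 \sqrt{285} \pi e^{- \frac{91 \omega^{2}}{1140}}}{285}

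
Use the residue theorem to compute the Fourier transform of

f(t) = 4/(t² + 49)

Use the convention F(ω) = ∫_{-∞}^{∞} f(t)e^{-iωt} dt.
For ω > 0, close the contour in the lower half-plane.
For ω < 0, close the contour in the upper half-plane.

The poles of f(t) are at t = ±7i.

Let g(z) = f(z)e^{-iωz}; for large |z| the factor e^{-iωz} decays in the lower half-plane when ω > 0 and in the upper half-plane when ω < 0.

Case ω > 0 (lower half-plane, clockwise contour ⇒ F(ω) = -2πi·ΣRes):
  Res_{z = - 7 i} g(z) = \frac{2 i e^{- 7 \omega}}{7}
  F(ω) = -2πi·ΣRes = \frac{4 \pi e^{- 7 \omega}}{7}

Case ω < 0 (upper half-plane, counterclockwise contour ⇒ F(ω) = +2πi·ΣRes):
  Res_{z = 7 i} g(z) = - \frac{2 i e^{7 \omega}}{7}
  F(ω) = 2πi·ΣRes = \frac{4 \pi e^{7 \omega}}{7}

Both cases combine into a single formula in |ω|:

F(ω) = \frac{4 \pi e^{- 7 \left|{\omega}\right|}}{7}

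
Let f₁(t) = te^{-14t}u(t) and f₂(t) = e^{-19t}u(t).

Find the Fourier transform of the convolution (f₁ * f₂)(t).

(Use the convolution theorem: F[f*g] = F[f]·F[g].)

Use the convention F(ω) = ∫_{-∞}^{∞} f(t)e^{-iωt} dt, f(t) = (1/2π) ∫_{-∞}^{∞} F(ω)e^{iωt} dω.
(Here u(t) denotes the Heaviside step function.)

F[f₁*f₂](ω) = \frac{1}{\left(i \omega + 14\right)^{2} \left(i \omega + 19\right)}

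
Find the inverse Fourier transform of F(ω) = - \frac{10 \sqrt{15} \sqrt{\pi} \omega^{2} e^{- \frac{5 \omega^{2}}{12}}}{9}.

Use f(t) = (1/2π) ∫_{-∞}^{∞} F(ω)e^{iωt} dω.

f(t) = 2 \left(\frac{12 t^{2}}{5} - 2\right) e^{- \frac{3 t^{2}}{5}}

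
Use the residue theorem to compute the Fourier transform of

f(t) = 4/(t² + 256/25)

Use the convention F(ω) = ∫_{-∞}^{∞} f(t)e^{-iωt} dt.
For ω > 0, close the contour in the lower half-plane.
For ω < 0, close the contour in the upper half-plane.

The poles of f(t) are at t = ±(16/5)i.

Let g(z) = f(z)e^{-iωz}; for large |z| the factor e^{-iωz} decays in the lower half-plane when ω > 0 and in the upper half-plane when ω < 0.

Case ω > 0 (lower half-plane, clockwise contour ⇒ F(ω) = -2πi·ΣRes):
  Res_{z = - \frac{16 i}{5}} g(z) = \frac{5 i e^{- \frac{16 \omega}{5}}}{8}
  F(ω) = -2πi·ΣRes = \frac{5 \pi e^{- \frac{16 \omega}{5}}}{4}

Case ω < 0 (upper half-plane, counterclockwise contour ⇒ F(ω) = +2πi·ΣRes):
  Res_{z = \frac{16 i}{5}} g(z) = - \frac{5 i e^{\frac{16 \omega}{5}}}{8}
  F(ω) = 2πi·ΣRes = \frac{5 \pi e^{\frac{16 \omega}{5}}}{4}

Both cases combine into a single formula in |ω|:

F(ω) = \frac{5 \pi e^{- \frac{16 \left|{\omega}\right|}{5}}}{4}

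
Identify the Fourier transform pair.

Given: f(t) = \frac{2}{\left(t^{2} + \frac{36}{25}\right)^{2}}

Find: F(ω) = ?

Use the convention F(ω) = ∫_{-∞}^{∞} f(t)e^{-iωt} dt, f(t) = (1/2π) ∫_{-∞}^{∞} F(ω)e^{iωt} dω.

F(ω) = \frac{25 \pi \left(6 \left|{\omega}\right| + 5\right) e^{- \frac{6 \left|{\omega}\right|}{5}}}{216}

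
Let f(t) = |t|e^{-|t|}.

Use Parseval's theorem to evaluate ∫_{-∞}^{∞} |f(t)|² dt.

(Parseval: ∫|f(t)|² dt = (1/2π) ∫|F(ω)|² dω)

∫|f(t)|² dt = \frac{1}{2}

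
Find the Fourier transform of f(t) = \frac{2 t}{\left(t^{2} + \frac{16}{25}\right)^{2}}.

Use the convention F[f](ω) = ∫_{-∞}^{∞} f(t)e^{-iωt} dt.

F(ω) = - \frac{5 i \pi \omega e^{- \frac{4 \left|{\omega}\right|}{5}}}{4}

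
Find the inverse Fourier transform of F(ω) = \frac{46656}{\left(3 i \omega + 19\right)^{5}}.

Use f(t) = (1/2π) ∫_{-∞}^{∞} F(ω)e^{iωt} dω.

f(t) = 8 t^{4} e^{- \frac{19 t}{3}} u\left(t\right)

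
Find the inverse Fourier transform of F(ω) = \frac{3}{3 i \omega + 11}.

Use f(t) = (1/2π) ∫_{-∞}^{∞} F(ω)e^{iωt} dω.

f(t) = e^{- \frac{11 t}{3}} u\left(t\right)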